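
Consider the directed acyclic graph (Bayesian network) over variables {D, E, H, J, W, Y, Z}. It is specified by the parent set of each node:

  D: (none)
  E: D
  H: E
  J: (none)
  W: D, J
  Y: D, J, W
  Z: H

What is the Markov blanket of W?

{D, J, Y}

By definition, MB(W) is built from W's parents, W's children, and the co-parents of W.
W has parents D, J.
Ch(W) = {Y}.
Co-parents of W (other parents of its children):
  Y: D, J
Taking the union gives {D, J, Y}.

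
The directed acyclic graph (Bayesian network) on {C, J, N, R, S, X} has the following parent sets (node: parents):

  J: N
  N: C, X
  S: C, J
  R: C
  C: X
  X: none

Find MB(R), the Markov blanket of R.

Pa(R) = {C}.
Children of R: none.
With no children, R has no spouses; the co-parent set is empty.
Union: {C} ∪ {} ∪ {} = {C}.

{C}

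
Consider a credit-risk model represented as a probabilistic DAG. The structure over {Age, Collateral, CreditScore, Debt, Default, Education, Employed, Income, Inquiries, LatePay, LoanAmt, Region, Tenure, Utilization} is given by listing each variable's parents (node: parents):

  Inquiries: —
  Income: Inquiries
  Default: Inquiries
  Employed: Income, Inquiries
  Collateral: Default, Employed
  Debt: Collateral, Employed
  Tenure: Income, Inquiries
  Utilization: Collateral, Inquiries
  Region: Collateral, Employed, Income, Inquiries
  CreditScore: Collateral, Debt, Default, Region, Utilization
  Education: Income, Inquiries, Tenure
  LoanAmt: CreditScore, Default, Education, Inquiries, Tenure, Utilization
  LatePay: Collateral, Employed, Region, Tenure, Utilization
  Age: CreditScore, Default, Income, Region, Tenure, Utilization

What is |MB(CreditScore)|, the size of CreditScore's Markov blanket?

11

CreditScore has children Age, LoanAmt.
CreditScore has parents Collateral, Debt, Default, Region, Utilization.
Other parents of CreditScore's children:
  parents(LoanAmt) \ {CreditScore} = {Default, Education, Inquiries, Tenure, Utilization}.
  Age also has parents Default, Income, Region, Tenure, Utilization.
MB(CreditScore) = {Age, Collateral, Debt, Default, Education, Income, Inquiries, LoanAmt, Region, Tenure, Utilization}, which has 11 nodes.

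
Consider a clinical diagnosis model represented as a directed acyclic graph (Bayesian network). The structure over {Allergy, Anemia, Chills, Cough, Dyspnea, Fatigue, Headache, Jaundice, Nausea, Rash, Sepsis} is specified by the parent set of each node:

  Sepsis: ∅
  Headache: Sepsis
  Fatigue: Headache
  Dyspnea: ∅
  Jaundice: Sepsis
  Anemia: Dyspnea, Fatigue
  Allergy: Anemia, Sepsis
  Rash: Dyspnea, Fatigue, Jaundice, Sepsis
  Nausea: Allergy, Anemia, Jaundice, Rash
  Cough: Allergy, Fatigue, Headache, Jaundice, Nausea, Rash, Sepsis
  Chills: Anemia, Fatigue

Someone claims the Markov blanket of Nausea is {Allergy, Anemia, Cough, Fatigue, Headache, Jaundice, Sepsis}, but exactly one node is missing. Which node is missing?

Rash

A node's Markov blanket = Pa ∪ Ch ∪ (parents of Ch other than the node itself).
Parents of Nausea: Allergy, Anemia, Jaundice, Rash.
Ch(Nausea) = {Cough}.
Parents of each child, excluding Nausea:
  Cough: Allergy, Fatigue, Headache, Jaundice, Rash, Sepsis
MB(Nausea) = {Allergy, Anemia, Cough, Fatigue, Headache, Jaundice, Rash, Sepsis}.
Comparing with the claimed set, Rash is missing.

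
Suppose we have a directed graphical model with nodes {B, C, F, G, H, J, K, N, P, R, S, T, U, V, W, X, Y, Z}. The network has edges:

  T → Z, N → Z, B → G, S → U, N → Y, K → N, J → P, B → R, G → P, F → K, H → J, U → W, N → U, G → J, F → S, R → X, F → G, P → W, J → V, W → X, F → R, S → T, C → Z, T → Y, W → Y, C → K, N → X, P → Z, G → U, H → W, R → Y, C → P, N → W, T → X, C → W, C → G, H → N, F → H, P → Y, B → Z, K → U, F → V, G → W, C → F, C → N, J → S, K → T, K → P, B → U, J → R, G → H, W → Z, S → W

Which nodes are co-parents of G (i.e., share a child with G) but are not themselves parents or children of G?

Children of G: H, J, P, U, W.
  H: F
  J: H
  P: C, J, K
  U: B, K, N, S
  W: C, H, N, P, S, U
Excluding nodes already adjacent to G (B, C, F, H, J, P, U, W), the co-parent-only contribution is {K, N, S}.

{K, N, S}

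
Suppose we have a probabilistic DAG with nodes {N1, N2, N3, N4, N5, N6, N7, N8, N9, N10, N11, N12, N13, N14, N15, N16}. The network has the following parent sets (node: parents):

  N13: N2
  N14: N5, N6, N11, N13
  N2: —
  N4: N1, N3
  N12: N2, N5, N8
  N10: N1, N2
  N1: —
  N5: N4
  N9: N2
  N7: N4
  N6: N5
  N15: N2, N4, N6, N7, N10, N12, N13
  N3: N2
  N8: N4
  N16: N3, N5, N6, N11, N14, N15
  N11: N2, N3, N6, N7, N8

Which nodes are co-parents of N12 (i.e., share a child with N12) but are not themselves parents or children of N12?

{N4, N6, N7, N10, N13}

Children of N12: N15.
  N15's other parents are N2, N4, N6, N7, N10, N13.
Excluding nodes already adjacent to N12 (N2, N5, N8, N15), the co-parent-only contribution is {N4, N6, N7, N10, N13}.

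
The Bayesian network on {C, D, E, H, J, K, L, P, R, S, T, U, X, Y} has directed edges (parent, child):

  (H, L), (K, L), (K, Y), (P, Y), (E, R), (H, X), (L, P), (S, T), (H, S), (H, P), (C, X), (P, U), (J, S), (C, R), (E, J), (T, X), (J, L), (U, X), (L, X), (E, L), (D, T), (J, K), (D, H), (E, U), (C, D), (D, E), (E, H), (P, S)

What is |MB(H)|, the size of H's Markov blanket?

11

Recall MB(v) = parents ∪ children ∪ spouses, where spouses are the other parents of v's children.
H has children L, P, S, X.
H's parents: D, E.
Co-parents of H (other parents of its children):
  parents(L) \ {H} = {E, J, K}.
  P also has parent L.
  parents(S) \ {H} = {J, P}.
  X also has parents C, L, T, U.
MB(H) = {C, D, E, J, K, L, P, S, T, U, X}, which has 11 nodes.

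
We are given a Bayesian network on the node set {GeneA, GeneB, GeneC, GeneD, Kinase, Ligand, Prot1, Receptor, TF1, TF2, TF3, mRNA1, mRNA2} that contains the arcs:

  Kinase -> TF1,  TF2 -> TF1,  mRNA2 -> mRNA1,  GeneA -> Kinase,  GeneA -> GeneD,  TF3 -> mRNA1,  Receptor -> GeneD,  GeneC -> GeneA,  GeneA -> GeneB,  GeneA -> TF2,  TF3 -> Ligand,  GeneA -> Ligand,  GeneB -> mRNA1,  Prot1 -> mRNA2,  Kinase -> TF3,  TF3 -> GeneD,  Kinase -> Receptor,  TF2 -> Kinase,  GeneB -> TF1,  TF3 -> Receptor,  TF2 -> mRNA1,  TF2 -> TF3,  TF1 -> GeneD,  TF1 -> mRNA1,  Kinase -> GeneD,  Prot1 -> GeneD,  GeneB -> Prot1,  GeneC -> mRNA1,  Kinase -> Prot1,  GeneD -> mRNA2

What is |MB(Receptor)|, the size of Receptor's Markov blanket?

Recall MB(v) = parents ∪ children ∪ spouses, where spouses are the other parents of v's children.
Children of Receptor: GeneD.
Receptor's parents: Kinase, TF3.
Co-parents of Receptor (other parents of its children):
  GeneD also has parents GeneA, Kinase, Prot1, TF1, TF3.
MB(Receptor) = {GeneA, GeneD, Kinase, Prot1, TF1, TF3}, which has 6 nodes.

6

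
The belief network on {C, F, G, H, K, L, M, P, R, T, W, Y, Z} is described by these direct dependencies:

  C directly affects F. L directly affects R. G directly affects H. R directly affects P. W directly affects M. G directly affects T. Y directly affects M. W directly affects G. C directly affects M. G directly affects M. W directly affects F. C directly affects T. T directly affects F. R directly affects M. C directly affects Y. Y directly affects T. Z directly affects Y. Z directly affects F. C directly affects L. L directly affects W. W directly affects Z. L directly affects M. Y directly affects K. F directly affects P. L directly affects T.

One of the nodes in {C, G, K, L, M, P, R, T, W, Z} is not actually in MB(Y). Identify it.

Y has parents C, Z.
Children of Y: K, M, T.
Co-parents of Y (other parents of its children):
  T: C, G, L
  K: —
  M: C, G, L, R, W
MB(Y) = {C, G, K, L, M, R, T, W, Z}.
P is neither a parent, child, nor co-parent of Y, so it does not belong.

P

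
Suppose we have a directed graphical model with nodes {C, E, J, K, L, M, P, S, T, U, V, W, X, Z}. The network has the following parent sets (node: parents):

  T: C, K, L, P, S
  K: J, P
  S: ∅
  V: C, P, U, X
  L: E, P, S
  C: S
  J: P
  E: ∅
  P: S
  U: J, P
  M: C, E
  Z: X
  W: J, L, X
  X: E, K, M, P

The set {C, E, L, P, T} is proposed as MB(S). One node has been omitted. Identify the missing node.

K

The Markov blanket of a node is its parents, its children, and the other parents of its children.
Ch(S) = {C, L, P, T}.
Pa(S) = {}.
Co-parents of S (other parents of its children):
  P: —
  C: —
  L: E, P
  T: C, K, L, P
MB(S) = {C, E, K, L, P, T}.
Comparing with the claimed set, K is missing.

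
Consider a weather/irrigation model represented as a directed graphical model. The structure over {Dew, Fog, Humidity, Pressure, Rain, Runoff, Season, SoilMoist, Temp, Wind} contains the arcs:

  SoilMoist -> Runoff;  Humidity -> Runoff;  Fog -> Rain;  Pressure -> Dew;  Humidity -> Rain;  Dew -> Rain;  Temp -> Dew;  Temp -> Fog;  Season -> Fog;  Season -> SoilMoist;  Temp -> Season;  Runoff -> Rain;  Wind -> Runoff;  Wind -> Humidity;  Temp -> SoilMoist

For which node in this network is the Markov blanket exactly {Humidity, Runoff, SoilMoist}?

Wind

The target node must have every member of {Humidity, Runoff, SoilMoist} as a parent, child, or co-parent, and no others.
Parents of Wind: none; children: Humidity, Runoff; co-parents: Humidity, SoilMoist.
These exactly cover the given set, so the node is Wind.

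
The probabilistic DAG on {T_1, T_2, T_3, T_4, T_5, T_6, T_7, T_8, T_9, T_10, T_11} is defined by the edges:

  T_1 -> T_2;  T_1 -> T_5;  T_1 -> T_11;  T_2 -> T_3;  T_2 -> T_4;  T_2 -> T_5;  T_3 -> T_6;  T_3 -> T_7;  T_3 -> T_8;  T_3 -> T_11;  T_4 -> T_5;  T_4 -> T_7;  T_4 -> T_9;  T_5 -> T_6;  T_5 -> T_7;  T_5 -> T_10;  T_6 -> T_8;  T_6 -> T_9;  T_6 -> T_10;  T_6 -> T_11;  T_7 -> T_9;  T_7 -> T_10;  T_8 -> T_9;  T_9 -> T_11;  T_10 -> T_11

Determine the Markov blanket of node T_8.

Recall MB(v) = parents ∪ children ∪ spouses, where spouses are the other parents of v's children.
T_8 has parents T_3, T_6.
Ch(T_8) = {T_9}.
Other parents of T_8's children:
  parents(T_9) \ {T_8} = {T_4, T_6, T_7}.
Taking the union gives {T_3, T_4, T_6, T_7, T_9}.

{T_3, T_4, T_6, T_7, T_9}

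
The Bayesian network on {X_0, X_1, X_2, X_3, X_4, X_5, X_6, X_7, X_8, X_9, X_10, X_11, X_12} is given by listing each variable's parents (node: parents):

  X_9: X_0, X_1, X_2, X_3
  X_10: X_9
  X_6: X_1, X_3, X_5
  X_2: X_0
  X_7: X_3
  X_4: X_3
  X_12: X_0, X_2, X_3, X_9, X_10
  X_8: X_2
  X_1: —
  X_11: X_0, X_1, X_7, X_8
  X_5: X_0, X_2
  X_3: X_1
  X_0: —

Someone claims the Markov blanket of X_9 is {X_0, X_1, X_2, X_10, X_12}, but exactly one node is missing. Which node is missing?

X_9's children: X_10, X_12.
Pa(X_9) = {X_0, X_1, X_2, X_3}.
Co-parents of X_9 (other parents of its children):
  X_10 has no other parent.
  parents(X_12) \ {X_9} = {X_0, X_2, X_3, X_10}.
MB(X_9) = {X_0, X_1, X_2, X_3, X_10, X_12}.
Comparing with the claimed set, X_3 is missing.

X_3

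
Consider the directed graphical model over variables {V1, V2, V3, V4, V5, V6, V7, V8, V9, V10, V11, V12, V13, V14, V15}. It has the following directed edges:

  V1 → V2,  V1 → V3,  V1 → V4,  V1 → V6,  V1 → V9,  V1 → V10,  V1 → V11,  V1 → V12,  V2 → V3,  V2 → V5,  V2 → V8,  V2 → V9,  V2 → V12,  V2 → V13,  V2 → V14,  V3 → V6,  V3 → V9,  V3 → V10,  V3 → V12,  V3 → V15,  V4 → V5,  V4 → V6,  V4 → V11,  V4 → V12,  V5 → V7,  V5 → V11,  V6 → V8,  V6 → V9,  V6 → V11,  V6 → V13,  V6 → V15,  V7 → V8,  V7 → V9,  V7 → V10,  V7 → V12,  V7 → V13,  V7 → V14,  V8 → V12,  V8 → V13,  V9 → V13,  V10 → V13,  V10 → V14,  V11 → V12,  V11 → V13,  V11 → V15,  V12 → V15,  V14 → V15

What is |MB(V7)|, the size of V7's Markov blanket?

The Markov blanket of a node is its parents, its children, and the other parents of its children.
V7 has parent V5.
Ch(V7) = {V8, V9, V10, V12, V13, V14}.
Parents of each child, excluding V7:
  V8 also has parents V2, V6.
  V9's other parents are V1, V2, V3, V6.
  V10's other parents are V1, V3.
  V12's other parents are V1, V2, V3, V4, V8, V11.
  V13's other parents are V2, V6, V8, V9, V10, V11.
  V14's other parents are V2, V10.
MB(V7) = {V1, V2, V3, V4, V5, V6, V8, V9, V10, V11, V12, V13, V14}, which has 13 nodes.

13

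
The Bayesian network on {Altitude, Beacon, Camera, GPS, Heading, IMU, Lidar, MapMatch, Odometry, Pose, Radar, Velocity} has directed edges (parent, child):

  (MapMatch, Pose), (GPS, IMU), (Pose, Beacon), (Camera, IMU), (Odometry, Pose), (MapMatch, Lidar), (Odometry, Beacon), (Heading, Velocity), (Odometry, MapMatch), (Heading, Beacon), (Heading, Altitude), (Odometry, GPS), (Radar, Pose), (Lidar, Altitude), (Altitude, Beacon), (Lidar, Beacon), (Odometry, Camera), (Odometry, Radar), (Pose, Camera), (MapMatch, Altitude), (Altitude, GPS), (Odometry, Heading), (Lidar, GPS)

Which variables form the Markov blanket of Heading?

{Altitude, Beacon, Lidar, MapMatch, Odometry, Pose, Velocity}

Heading has children Altitude, Beacon, Velocity.
Heading has parent Odometry.
For each child, the remaining parents (spouses of Heading):
  Velocity has no other parent.
  Altitude's other parents are Lidar, MapMatch.
  Beacon also has parents Altitude, Lidar, Odometry, Pose.
Union: {Odometry} ∪ {Altitude, Beacon, Velocity} ∪ {Altitude, Lidar, MapMatch, Odometry, Pose} = {Altitude, Beacon, Lidar, MapMatch, Odometry, Pose, Velocity}.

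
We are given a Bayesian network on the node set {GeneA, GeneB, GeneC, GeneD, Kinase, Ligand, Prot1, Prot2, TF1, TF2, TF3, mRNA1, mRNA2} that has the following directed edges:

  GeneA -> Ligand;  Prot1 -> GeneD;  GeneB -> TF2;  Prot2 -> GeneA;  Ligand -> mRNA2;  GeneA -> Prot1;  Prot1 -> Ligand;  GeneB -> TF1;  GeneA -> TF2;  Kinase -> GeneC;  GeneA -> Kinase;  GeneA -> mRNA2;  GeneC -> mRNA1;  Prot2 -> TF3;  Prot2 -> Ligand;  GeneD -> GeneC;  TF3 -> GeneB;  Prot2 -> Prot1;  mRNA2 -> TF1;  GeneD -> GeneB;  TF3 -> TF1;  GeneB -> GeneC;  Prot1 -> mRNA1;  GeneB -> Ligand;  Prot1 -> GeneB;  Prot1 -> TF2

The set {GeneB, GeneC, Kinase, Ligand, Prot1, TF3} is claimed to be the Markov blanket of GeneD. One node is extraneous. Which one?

A node's Markov blanket = Pa ∪ Ch ∪ (parents of Ch other than the node itself).
Children of GeneD: GeneB, GeneC.
Parents of GeneD: Prot1.
Parents of each child, excluding GeneD:
  parents(GeneB) \ {GeneD} = {Prot1, TF3}.
  parents(GeneC) \ {GeneD} = {GeneB, Kinase}.
MB(GeneD) = {GeneB, GeneC, Kinase, Prot1, TF3}.
Ligand is neither a parent, child, nor co-parent of GeneD, so it does not belong.

Ligand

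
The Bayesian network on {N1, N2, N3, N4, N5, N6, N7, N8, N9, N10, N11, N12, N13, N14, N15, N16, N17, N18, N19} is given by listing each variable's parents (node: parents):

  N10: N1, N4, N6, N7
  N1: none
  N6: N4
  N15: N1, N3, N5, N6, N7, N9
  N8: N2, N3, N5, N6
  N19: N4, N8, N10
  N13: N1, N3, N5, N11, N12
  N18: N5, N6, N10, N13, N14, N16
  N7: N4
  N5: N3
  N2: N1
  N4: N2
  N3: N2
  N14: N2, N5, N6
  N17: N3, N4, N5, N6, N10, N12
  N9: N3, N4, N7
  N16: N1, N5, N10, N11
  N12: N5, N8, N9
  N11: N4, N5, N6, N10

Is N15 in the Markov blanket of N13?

No

By definition, MB(N13) is built from N13's parents, N13's children, and the co-parents of N13.
Pa(N13) = {N1, N3, N5, N11, N12}.
N13's children: N18.
For each child, the remaining parents (spouses of N13):
  N18 also has parents N5, N6, N10, N14, N16.
MB(N13) = {N1, N3, N5, N6, N10, N11, N12, N14, N16, N18}; N15 is not in this set.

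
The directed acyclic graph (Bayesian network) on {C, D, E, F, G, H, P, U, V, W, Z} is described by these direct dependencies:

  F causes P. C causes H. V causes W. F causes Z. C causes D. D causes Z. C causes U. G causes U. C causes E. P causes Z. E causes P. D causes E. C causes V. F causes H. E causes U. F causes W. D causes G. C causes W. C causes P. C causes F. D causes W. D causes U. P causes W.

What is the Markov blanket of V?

{C, D, F, P, W}

Ch(V) = {W}.
Parents of V: C.
Other parents of V's children:
  W: C, D, F, P
MB(V) = {C, D, F, P, W}.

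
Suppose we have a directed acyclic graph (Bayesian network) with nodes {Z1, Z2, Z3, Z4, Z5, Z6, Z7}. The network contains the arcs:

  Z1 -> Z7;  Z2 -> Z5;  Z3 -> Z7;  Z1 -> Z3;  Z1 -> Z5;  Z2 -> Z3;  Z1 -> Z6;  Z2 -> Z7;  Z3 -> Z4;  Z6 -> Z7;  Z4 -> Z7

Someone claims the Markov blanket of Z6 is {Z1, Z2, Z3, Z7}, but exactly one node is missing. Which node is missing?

Z4

Ch(Z6) = {Z7}.
Z6 has parent Z1.
Other parents of Z6's children:
  parents(Z7) \ {Z6} = {Z1, Z2, Z3, Z4}.
MB(Z6) = {Z1, Z2, Z3, Z4, Z7}.
Comparing with the claimed set, Z4 is missing.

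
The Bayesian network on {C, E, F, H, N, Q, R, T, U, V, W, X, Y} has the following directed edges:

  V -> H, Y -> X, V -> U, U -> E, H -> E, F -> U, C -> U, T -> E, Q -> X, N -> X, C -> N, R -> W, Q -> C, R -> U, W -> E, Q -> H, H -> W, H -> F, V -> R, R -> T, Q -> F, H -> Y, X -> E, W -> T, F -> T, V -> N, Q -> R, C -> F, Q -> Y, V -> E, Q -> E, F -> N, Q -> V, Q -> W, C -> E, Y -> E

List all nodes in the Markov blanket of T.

{C, E, F, H, Q, R, U, V, W, X, Y}

By definition, MB(T) is built from T's parents, T's children, and the co-parents of T.
T has parents F, R, W.
Children of T: E.
Other parents of T's children:
  E also has parents C, H, Q, U, V, W, X, Y.
MB(T) = {C, E, F, H, Q, R, U, V, W, X, Y}.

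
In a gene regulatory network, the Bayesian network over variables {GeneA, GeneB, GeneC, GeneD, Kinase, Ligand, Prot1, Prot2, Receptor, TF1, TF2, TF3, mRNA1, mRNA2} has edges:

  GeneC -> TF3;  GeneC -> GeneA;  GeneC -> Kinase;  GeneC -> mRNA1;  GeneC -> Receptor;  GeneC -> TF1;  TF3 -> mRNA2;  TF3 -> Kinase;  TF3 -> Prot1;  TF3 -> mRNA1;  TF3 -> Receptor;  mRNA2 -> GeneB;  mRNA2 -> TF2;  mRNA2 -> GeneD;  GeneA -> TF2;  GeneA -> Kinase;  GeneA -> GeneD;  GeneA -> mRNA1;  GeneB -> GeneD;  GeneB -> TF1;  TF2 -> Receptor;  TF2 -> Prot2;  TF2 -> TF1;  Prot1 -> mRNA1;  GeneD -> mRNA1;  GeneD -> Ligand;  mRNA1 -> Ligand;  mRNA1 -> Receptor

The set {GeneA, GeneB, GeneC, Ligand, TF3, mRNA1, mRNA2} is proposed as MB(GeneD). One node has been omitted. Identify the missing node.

Prot1

GeneD has children Ligand, mRNA1.
GeneD's parents: GeneA, GeneB, mRNA2.
For each child, the remaining parents (spouses of GeneD):
  mRNA1: GeneA, GeneC, Prot1, TF3
  Ligand: mRNA1
MB(GeneD) = {GeneA, GeneB, GeneC, Ligand, Prot1, TF3, mRNA1, mRNA2}.
Comparing with the claimed set, Prot1 is missing.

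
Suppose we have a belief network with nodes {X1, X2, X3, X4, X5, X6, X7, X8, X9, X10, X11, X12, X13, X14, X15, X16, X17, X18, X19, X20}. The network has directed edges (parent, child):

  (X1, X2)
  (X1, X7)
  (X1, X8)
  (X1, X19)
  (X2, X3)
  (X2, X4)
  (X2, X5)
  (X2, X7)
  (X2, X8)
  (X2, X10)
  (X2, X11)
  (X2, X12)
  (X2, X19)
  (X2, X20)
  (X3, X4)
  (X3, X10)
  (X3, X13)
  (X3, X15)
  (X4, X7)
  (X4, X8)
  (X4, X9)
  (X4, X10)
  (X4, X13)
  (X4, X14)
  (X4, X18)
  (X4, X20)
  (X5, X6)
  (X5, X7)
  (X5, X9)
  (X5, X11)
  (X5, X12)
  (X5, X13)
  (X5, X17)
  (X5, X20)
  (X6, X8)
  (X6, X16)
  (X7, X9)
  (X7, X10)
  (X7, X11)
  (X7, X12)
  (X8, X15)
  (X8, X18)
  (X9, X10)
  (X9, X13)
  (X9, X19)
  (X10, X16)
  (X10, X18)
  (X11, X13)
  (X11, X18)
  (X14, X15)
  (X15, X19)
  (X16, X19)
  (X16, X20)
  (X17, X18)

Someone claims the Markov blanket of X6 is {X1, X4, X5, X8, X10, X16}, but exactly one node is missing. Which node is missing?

Recall MB(v) = parents ∪ children ∪ spouses, where spouses are the other parents of v's children.
X6's parents: X5.
X6 has children X8, X16.
Parents of each child, excluding X6:
  X8's other parents are X1, X2, X4.
  parents(X16) \ {X6} = {X10}.
MB(X6) = {X1, X2, X4, X5, X8, X10, X16}.
Comparing with the claimed set, X2 is missing.

X2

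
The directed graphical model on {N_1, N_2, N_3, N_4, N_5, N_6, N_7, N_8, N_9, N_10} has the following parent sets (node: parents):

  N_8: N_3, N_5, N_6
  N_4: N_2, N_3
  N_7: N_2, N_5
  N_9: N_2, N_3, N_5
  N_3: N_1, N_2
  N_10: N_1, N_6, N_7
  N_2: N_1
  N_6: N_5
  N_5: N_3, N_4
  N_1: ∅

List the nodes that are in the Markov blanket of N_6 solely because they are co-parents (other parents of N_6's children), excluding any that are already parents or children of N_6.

{N_1, N_3, N_7}

Children of N_6: N_8, N_10.
  N_8 also has parents N_3, N_5.
  N_10's other parents are N_1, N_7.
Excluding nodes already adjacent to N_6 (N_5, N_8, N_10), the co-parent-only contribution is {N_1, N_3, N_7}.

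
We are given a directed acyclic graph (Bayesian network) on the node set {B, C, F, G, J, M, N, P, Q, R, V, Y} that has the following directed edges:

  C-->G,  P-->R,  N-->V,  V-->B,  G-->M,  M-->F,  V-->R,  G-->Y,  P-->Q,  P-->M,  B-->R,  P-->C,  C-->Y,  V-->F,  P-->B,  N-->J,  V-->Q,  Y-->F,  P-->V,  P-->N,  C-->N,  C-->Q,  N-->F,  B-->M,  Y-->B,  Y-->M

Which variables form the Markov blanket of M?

{B, F, G, N, P, V, Y}

M's parents: B, G, P, Y.
Children of M: F.
Other parents of M's children:
  F's other parents are N, V, Y.
MB(M) = {B, F, G, N, P, V, Y}.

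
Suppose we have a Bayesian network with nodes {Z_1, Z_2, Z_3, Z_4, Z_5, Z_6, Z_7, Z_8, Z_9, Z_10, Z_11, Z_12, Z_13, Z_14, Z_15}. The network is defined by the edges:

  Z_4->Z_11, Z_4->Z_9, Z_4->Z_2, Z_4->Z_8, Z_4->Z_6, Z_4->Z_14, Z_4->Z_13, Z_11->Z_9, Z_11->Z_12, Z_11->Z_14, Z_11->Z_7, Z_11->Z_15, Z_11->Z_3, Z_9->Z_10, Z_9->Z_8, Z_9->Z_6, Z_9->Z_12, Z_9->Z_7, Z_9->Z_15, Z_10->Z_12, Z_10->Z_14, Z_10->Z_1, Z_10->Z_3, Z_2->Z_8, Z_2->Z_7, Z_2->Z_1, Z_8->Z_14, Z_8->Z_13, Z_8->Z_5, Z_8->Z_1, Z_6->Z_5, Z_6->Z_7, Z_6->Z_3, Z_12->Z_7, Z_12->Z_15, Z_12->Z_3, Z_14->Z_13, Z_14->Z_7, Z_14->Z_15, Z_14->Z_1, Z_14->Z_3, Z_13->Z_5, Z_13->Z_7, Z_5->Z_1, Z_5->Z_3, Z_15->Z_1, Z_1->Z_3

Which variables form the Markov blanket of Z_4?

{Z_2, Z_6, Z_8, Z_9, Z_10, Z_11, Z_13, Z_14}

Recall MB(v) = parents ∪ children ∪ spouses, where spouses are the other parents of v's children.
Z_4's children: Z_2, Z_6, Z_8, Z_9, Z_11, Z_13, Z_14.
Pa(Z_4) = {}.
Co-parents of Z_4 (other parents of its children):
  Z_11: —
  Z_9: Z_11
  Z_2: —
  Z_8: Z_2, Z_9
  Z_6: Z_9
  Z_14: Z_8, Z_10, Z_11
  Z_13: Z_8, Z_14
MB(Z_4) = {Z_2, Z_6, Z_8, Z_9, Z_10, Z_11, Z_13, Z_14}.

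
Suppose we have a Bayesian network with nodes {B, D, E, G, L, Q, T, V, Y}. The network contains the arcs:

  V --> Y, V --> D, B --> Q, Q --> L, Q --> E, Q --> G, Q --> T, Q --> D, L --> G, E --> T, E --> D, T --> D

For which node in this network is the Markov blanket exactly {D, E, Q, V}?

The target node must have every member of {D, E, Q, V} as a parent, child, or co-parent, and no others.
Parents of T: E, Q; children: D; co-parents: E, Q, V.
These exactly cover the given set, so the node is T.

T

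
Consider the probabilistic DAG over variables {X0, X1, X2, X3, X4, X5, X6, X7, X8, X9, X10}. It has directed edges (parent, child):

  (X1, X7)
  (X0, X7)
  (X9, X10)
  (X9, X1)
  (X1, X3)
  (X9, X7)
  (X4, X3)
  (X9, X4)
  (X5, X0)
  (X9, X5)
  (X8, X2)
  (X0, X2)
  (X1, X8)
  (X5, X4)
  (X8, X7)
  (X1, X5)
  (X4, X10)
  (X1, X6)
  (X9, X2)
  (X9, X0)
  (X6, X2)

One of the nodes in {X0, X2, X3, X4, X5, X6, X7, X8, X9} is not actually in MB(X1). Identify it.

Parents of X1: X9.
X1 has children X3, X5, X6, X7, X8.
Co-parents of X1 (other parents of its children):
  X8: no additional parents.
  X5's other parent is X9.
  X6: no additional parents.
  X7 also has parents X0, X8, X9.
  X3 also has parent X4.
MB(X1) = {X0, X3, X4, X5, X6, X7, X8, X9}.
X2 is neither a parent, child, nor co-parent of X1, so it does not belong.

X2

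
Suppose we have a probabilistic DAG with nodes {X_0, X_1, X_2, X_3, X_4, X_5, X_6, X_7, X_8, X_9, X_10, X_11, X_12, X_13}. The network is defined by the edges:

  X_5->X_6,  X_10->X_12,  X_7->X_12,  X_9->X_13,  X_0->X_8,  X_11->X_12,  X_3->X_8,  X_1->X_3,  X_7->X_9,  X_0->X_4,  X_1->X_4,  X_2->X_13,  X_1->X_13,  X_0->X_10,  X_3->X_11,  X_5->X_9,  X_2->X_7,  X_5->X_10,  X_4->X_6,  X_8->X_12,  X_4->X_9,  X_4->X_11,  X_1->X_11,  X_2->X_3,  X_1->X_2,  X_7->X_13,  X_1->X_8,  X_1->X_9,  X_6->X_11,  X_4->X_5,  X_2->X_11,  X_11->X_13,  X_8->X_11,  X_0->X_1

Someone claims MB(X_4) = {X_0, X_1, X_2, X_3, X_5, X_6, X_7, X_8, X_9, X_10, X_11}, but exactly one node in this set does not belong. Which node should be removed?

X_10

The Markov blanket of a node is its parents, its children, and the other parents of its children.
Parents of X_4: X_0, X_1.
X_4's children: X_5, X_6, X_9, X_11.
Co-parents of X_4 (other parents of its children):
  X_5 has no other parent.
  X_6's other parent is X_5.
  X_9's other parents are X_1, X_5, X_7.
  parents(X_11) \ {X_4} = {X_1, X_2, X_3, X_6, X_8}.
MB(X_4) = {X_0, X_1, X_2, X_3, X_5, X_6, X_7, X_8, X_9, X_11}.
X_10 is neither a parent, child, nor co-parent of X_4, so it does not belong.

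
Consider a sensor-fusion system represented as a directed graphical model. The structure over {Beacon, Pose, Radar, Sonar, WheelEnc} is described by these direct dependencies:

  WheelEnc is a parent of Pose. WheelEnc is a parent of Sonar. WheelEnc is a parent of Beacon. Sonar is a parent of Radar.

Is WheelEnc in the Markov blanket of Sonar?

WheelEnc is a parent of Sonar.
So WheelEnc ∈ MB(Sonar).

Yes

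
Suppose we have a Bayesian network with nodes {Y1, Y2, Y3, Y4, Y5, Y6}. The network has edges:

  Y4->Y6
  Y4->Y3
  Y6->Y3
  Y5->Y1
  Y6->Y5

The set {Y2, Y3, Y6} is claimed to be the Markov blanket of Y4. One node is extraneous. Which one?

A node's Markov blanket = Pa ∪ Ch ∪ (parents of Ch other than the node itself).
Ch(Y4) = {Y3, Y6}.
Parents of Y4: none.
Parents of each child, excluding Y4:
  Y6: no additional parents.
  Y3 also has parent Y6.
MB(Y4) = {Y3, Y6}.
Y2 is neither a parent, child, nor co-parent of Y4, so it does not belong.

Y2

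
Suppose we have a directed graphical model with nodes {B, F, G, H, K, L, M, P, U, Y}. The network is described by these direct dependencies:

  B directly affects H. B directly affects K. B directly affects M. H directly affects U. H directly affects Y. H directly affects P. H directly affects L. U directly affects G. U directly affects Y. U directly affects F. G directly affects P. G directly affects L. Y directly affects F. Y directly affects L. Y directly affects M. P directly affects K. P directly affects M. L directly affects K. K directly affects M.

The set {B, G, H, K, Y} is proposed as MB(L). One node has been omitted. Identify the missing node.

P

L's children: K.
Parents of L: G, H, Y.
Other parents of L's children:
  K's other parents are B, P.
MB(L) = {B, G, H, K, P, Y}.
Comparing with the claimed set, P is missing.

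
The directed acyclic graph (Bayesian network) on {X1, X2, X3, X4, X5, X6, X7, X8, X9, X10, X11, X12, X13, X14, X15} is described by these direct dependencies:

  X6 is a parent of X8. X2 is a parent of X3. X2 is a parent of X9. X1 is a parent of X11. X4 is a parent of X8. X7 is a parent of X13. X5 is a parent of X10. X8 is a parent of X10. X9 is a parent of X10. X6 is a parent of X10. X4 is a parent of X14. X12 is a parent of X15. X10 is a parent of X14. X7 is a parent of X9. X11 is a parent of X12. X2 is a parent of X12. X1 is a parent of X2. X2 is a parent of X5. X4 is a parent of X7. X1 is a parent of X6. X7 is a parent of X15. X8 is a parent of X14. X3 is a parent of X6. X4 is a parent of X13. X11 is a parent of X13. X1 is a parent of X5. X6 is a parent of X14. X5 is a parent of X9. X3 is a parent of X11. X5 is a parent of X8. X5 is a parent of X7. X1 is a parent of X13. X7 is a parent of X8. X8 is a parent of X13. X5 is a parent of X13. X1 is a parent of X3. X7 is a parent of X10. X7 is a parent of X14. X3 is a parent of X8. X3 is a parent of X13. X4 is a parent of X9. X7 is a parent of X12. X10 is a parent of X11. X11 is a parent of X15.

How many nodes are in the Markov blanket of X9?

By definition, MB(X9) is built from X9's parents, X9's children, and the co-parents of X9.
Ch(X9) = {X10}.
X9 has parents X2, X4, X5, X7.
Co-parents of X9 (other parents of its children):
  parents(X10) \ {X9} = {X5, X6, X7, X8}.
MB(X9) = {X2, X4, X5, X6, X7, X8, X10}, which has 7 nodes.

7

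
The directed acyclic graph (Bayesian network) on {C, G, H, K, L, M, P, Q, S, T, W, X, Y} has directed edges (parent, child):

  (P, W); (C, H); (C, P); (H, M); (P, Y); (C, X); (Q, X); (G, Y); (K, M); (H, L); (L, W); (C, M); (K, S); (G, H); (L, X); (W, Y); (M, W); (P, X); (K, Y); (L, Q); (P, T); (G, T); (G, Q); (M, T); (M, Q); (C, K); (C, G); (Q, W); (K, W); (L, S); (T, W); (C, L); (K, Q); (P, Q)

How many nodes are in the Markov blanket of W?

Recall MB(v) = parents ∪ children ∪ spouses, where spouses are the other parents of v's children.
Pa(W) = {K, L, M, P, Q, T}.
Ch(W) = {Y}.
Parents of each child, excluding W:
  Y: G, K, P
MB(W) = {G, K, L, M, P, Q, T, Y}, which has 8 nodes.

8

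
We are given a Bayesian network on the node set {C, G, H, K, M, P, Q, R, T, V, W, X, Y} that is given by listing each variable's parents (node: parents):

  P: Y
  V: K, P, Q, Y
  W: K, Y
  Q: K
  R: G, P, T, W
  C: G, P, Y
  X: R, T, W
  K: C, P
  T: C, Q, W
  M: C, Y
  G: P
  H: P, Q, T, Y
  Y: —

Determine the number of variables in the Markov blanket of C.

8

By definition, MB(C) is built from C's parents, C's children, and the co-parents of C.
Parents of C: G, P, Y.
C has children K, M, T.
For each child, the remaining parents (spouses of C):
  K: P
  M: Y
  T: Q, W
MB(C) = {G, K, M, P, Q, T, W, Y}, which has 8 nodes.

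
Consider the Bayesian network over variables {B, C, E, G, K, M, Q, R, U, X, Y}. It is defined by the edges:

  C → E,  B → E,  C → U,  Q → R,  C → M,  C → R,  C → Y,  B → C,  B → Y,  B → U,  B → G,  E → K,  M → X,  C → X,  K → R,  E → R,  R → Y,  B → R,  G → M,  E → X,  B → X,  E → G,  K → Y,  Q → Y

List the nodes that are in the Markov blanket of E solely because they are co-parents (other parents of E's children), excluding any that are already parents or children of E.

Children of E: G, K, R, X.
  G also has parent B.
  K has no other parent.
  parents(R) \ {E} = {B, C, K, Q}.
  parents(X) \ {E} = {B, C, M}.
Excluding nodes already adjacent to E (B, C, G, K, R, X), the co-parent-only contribution is {M, Q}.

{M, Q}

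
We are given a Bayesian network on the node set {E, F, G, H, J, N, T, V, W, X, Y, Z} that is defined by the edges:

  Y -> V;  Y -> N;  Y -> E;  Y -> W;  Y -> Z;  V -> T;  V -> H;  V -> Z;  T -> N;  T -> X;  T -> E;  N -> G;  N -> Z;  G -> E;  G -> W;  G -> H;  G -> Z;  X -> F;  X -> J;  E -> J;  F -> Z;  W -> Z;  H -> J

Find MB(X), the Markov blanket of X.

A node's Markov blanket = Pa ∪ Ch ∪ (parents of Ch other than the node itself).
X has parent T.
X's children: F, J.
For each child, the remaining parents (spouses of X):
  F: —
  J: E, H
MB(X) = {E, F, H, J, T}.

{E, F, H, J, T}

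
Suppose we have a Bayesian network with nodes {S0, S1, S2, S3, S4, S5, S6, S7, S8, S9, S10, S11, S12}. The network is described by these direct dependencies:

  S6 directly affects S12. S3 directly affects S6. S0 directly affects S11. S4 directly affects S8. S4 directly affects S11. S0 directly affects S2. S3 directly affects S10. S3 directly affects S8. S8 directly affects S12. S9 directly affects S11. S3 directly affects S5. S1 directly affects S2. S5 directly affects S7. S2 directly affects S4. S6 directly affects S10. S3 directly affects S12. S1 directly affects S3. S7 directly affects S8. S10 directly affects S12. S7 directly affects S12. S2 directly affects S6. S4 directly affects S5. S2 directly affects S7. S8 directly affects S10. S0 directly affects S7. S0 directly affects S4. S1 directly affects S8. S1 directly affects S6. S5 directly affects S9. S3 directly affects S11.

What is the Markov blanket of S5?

The Markov blanket of a node is its parents, its children, and the other parents of its children.
S5's children: S7, S9.
S5's parents: S3, S4.
Co-parents of S5 (other parents of its children):
  S7 also has parents S0, S2.
  S9 has no other parent.
MB(S5) = {S0, S2, S3, S4, S7, S9}.

{S0, S2, S3, S4, S7, S9}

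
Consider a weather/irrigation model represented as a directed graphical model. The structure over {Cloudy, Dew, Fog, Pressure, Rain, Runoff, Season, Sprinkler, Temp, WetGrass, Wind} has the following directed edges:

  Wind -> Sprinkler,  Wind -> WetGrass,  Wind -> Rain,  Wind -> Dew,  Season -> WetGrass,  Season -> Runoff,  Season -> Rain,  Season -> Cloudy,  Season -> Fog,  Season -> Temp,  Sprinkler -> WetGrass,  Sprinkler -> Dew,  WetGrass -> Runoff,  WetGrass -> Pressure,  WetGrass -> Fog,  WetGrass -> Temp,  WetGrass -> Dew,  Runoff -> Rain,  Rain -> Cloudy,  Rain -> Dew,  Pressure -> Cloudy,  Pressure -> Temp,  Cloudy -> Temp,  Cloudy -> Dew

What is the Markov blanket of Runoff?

{Rain, Season, WetGrass, Wind}

Parents of Runoff: Season, WetGrass.
Runoff's children: Rain.
Parents of each child, excluding Runoff:
  Rain: Season, Wind
Taking the union gives {Rain, Season, WetGrass, Wind}.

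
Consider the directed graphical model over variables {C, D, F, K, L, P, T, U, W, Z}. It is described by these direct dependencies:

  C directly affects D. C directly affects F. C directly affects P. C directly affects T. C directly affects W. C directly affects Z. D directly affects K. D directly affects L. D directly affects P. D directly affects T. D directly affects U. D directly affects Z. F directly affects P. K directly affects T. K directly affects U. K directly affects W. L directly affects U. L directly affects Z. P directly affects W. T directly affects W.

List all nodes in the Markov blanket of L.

L's children: U, Z.
L has parent D.
For each child, the remaining parents (spouses of L):
  U: D, K
  Z: C, D
MB(L) = {C, D, K, U, Z}.

{C, D, K, U, Z}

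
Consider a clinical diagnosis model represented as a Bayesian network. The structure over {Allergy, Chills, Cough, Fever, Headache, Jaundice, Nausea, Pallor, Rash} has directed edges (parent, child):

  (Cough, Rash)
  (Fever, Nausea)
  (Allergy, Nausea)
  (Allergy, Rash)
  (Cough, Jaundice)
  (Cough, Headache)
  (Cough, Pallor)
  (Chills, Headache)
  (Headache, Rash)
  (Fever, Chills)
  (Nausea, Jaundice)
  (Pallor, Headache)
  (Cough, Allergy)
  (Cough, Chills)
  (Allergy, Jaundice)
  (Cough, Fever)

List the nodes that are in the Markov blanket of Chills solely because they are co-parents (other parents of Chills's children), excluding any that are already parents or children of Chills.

{Pallor}

Children of Chills: Headache.
  Headache also has parents Cough, Pallor.
Excluding nodes already adjacent to Chills (Cough, Fever, Headache), the co-parent-only contribution is {Pallor}.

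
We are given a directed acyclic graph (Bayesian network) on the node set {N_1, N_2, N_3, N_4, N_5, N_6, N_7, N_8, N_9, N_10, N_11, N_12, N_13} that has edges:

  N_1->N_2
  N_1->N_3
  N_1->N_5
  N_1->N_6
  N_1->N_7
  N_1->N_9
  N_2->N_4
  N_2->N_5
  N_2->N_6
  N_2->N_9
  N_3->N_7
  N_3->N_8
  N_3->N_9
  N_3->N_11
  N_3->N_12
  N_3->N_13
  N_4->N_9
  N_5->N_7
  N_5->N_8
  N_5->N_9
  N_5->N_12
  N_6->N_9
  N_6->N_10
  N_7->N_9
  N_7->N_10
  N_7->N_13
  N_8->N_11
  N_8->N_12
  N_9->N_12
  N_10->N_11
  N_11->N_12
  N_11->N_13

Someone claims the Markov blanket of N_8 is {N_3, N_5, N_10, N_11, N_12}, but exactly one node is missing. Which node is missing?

The Markov blanket of a node is its parents, its children, and the other parents of its children.
Parents of N_8: N_3, N_5.
Children of N_8: N_11, N_12.
Other parents of N_8's children:
  N_11's other parents are N_3, N_10.
  parents(N_12) \ {N_8} = {N_3, N_5, N_9, N_11}.
MB(N_8) = {N_3, N_5, N_9, N_10, N_11, N_12}.
Comparing with the claimed set, N_9 is missing.

N_9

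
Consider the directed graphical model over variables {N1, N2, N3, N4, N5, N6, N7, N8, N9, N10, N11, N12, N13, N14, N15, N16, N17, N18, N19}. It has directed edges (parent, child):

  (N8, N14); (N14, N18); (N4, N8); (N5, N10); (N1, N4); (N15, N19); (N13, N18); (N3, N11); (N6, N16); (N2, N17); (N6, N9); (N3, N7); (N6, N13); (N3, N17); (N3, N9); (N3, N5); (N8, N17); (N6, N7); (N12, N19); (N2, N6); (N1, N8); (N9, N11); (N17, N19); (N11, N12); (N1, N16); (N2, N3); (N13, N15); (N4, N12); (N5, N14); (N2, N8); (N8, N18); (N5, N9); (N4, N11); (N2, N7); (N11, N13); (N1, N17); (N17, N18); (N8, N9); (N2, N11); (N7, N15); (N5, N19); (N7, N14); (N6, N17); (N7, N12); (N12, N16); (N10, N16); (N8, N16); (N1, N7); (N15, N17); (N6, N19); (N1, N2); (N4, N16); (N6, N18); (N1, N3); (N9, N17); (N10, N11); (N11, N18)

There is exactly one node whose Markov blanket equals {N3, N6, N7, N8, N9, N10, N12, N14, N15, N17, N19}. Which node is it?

N5

The target node must have every member of {N3, N6, N7, N8, N9, N10, N12, N14, N15, N17, N19} as a parent, child, or co-parent, and no others.
Parents of N5: N3; children: N9, N10, N14, N19; co-parents: N3, N6, N7, N8, N12, N15, N17.
These exactly cover the given set, so the node is N5.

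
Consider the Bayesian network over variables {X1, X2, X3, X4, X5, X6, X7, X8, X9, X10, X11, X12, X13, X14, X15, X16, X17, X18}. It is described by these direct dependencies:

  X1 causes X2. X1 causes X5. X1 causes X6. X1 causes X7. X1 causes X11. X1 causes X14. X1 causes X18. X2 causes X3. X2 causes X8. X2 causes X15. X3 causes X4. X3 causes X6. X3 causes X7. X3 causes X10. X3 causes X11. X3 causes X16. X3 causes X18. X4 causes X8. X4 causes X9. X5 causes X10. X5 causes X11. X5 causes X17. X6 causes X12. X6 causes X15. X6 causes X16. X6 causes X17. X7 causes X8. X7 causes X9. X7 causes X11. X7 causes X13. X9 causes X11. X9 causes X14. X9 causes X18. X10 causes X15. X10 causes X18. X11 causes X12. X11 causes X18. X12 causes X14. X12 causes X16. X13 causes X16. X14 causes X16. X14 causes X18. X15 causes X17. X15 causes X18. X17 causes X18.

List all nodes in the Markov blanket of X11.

By definition, MB(X11) is built from X11's parents, X11's children, and the co-parents of X11.
Parents of X11: X1, X3, X5, X7, X9.
X11's children: X12, X18.
Co-parents of X11 (other parents of its children):
  parents(X12) \ {X11} = {X6}.
  parents(X18) \ {X11} = {X1, X3, X9, X10, X14, X15, X17}.
So the Markov blanket of X11 is {X1, X3, X5, X6, X7, X9, X10, X12, X14, X15, X17, X18}.

{X1, X3, X5, X6, X7, X9, X10, X12, X14, X15, X17, X18}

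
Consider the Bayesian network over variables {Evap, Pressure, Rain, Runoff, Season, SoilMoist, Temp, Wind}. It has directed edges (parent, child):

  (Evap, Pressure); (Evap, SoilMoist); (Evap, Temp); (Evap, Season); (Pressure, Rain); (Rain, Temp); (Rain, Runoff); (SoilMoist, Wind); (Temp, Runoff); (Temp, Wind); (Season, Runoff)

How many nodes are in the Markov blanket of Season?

Children of Season: Runoff.
Season has parent Evap.
For each child, the remaining parents (spouses of Season):
  Runoff: Rain, Temp
MB(Season) = {Evap, Rain, Runoff, Temp}, which has 4 nodes.

4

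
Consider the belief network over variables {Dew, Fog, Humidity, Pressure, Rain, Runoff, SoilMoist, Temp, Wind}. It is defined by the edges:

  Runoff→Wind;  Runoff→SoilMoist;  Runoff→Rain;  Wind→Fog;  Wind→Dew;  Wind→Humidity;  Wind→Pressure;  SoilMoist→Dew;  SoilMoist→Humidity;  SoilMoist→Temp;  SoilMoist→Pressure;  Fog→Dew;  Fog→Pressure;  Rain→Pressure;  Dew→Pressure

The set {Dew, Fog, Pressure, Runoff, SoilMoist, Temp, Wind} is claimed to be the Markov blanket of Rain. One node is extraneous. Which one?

A node's Markov blanket = Pa ∪ Ch ∪ (parents of Ch other than the node itself).
Parents of Rain: Runoff.
Ch(Rain) = {Pressure}.
Other parents of Rain's children:
  parents(Pressure) \ {Rain} = {Dew, Fog, SoilMoist, Wind}.
MB(Rain) = {Dew, Fog, Pressure, Runoff, SoilMoist, Wind}.
Temp is neither a parent, child, nor co-parent of Rain, so it does not belong.

Temp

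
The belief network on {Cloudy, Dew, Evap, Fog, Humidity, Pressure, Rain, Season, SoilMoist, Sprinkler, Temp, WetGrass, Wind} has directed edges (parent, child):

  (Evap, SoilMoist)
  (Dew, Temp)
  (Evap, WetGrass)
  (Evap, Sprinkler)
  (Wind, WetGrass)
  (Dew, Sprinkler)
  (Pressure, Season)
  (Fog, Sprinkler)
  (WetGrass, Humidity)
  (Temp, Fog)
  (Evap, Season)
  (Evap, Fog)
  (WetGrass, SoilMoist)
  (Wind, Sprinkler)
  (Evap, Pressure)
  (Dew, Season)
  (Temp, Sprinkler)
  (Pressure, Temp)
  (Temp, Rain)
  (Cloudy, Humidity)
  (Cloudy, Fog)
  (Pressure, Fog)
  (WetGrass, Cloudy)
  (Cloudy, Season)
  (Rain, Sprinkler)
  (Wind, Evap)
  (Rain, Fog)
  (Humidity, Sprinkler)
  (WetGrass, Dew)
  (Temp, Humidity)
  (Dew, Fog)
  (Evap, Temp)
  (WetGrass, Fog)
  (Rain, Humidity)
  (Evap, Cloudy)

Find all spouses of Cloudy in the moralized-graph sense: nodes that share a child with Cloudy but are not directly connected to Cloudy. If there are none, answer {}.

Children of Cloudy: Fog, Humidity, Season.
  Season: Dew, Evap, Pressure
  Humidity: Rain, Temp, WetGrass
  Fog: Dew, Evap, Pressure, Rain, Temp, WetGrass
Excluding nodes already adjacent to Cloudy (Evap, Fog, Humidity, Season, WetGrass), the co-parent-only contribution is {Dew, Pressure, Rain, Temp}.

{Dew, Pressure, Rain, Temp}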